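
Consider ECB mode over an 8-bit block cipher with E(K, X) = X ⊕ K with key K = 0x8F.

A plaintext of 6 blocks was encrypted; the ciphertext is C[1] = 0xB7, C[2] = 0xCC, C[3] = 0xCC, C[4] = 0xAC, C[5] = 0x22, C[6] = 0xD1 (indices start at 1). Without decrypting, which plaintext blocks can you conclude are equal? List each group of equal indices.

P[2] = P[3]

ECB encrypts each block independently with the same key, so equal ciphertext blocks imply equal plaintext blocks.
C[2] = C[3] = 0xCC, so P[2] = P[3].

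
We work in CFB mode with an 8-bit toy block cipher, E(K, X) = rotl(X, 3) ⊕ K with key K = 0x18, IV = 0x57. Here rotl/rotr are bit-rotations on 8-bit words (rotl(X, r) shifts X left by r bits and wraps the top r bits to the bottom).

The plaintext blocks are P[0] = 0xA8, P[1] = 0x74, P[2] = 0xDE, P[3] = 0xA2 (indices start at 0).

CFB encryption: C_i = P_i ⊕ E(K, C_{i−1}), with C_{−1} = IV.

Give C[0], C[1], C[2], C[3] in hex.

C[0]: E(K, 0x57) = 0xA2; 0xA8 ⊕ 0xA2 = 0x0A.
C[1]: E(K, 0x0A) = 0x48; 0x74 ⊕ 0x48 = 0x3C.
C[2]: E(K, 0x3C) = 0xF9; 0xDE ⊕ 0xF9 = 0x27.
C[3]: E(K, 0x27) = 0x21; 0xA2 ⊕ 0x21 = 0x83.

C[0] = 0x0A, C[1] = 0x3C, C[2] = 0x27, C[3] = 0x83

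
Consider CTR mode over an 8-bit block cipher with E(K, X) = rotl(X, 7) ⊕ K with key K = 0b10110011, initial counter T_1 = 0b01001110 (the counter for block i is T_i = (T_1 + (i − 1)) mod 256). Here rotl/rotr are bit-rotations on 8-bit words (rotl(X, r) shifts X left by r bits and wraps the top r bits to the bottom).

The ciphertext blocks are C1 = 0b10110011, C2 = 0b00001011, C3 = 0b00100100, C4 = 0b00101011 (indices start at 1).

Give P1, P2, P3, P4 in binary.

P1 = 0b00100111, P2 = 0b00011111, P3 = 0b10111111, P4 = 0b00110000

CTR decryption: S_i = E(K, T_i) where T_i is the counter for block i; P_i = C_i ⊕ S_i.
P1: T = 0b01001110, S = E(K, T) = 0b10010100; 0b10110011 ⊕ 0b10010100 = 0b00100111.
P2: T = 0b01001111, S = E(K, T) = 0b00010100; 0b00001011 ⊕ 0b00010100 = 0b00011111.
P3: T = 0b01010000, S = E(K, T) = 0b10011011; 0b00100100 ⊕ 0b10011011 = 0b10111111.
P4: T = 0b01010001, S = E(K, T) = 0b00011011; 0b00101011 ⊕ 0b00011011 = 0b00110000.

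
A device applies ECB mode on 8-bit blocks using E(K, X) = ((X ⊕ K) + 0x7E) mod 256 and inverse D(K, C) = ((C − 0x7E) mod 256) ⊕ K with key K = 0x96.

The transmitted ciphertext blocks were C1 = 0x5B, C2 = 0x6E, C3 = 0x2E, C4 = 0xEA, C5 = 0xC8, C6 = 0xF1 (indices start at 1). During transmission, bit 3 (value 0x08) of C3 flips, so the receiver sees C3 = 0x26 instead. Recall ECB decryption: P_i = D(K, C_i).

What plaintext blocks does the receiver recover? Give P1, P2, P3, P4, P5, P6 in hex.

P1 = 0x4B, P2 = 0x66, P3 = 0x3E, P4 = 0xFA, P5 = 0xDC, P6 = 0xE5

Only C3 changed, to 0x26. In ECB, a change in C_i affects only P_i. Decrypting the received ciphertext:
P1: D(K, 0x5B) = 0x4B.
P2: D(K, 0x6E) = 0x66.
P3: D(K, 0x26) = 0x3E.
P4: D(K, 0xEA) = 0xFA.
P5: D(K, 0xC8) = 0xDC.
P6: D(K, 0xF1) = 0xE5.
Blocks that differ from the original plaintext: P3.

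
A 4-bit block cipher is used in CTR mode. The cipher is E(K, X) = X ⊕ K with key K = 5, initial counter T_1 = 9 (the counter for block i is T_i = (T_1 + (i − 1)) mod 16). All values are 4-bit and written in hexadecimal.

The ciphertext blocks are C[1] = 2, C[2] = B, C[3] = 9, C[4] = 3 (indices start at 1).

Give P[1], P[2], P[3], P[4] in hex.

CTR decryption: S_i = E(K, T_i) where T_i is the counter for block i; P_i = C_i ⊕ S_i.
P[1]: T = 9, S = E(K, T) = C; 2 ⊕ C = E.
P[2]: T = A, S = E(K, T) = F; B ⊕ F = 4.
P[3]: T = B, S = E(K, T) = E; 9 ⊕ E = 7.
P[4]: T = C, S = E(K, T) = 9; 3 ⊕ 9 = A.

P[1] = E, P[2] = 4, P[3] = 7, P[4] = A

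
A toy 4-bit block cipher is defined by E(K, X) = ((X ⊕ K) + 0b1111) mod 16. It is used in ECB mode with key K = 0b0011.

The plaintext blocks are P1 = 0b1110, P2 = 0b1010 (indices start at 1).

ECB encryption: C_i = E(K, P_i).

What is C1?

C1 = 0b1100

C1: E(K, 0b1110) = 0b1100.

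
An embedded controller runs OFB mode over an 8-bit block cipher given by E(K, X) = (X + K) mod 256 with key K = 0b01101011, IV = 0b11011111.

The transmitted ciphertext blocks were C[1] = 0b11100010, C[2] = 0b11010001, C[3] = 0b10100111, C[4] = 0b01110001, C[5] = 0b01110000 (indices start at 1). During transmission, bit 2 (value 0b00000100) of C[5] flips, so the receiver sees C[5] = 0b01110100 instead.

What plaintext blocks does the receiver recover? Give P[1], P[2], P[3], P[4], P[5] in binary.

OFB decryption: S_i = E(K, S_{i−1}) with S_{0} = IV; P_i = C_i ⊕ S_i.
Only C[5] changed, to 0b01110100. In OFB, a change in C_i flips the same bit in P_i only; the keystream is unaffected. Decrypting the received ciphertext:
P[1]: S = E(K, 0b11011111) = 0b01001010; 0b11100010 ⊕ 0b01001010 = 0b10101000.
P[2]: S = E(K, 0b01001010) = 0b10110101; 0b11010001 ⊕ 0b10110101 = 0b01100100.
P[3]: S = E(K, 0b10110101) = 0b00100000; 0b10100111 ⊕ 0b00100000 = 0b10000111.
P[4]: S = E(K, 0b00100000) = 0b10001011; 0b01110001 ⊕ 0b10001011 = 0b11111010.
P[5]: S = E(K, 0b10001011) = 0b11110110; 0b01110100 ⊕ 0b11110110 = 0b10000010.
Blocks that differ from the original plaintext: P[5].

P[1] = 0b10101000, P[2] = 0b01100100, P[3] = 0b10000111, P[4] = 0b11111010, P[5] = 0b10000010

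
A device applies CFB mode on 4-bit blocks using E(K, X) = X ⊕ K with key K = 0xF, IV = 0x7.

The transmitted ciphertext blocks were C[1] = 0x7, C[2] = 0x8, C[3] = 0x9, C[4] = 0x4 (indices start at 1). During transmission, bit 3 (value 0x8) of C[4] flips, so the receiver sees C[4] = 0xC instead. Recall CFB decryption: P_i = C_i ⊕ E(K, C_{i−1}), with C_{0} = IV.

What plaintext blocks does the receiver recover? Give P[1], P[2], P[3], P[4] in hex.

P[1] = 0xF, P[2] = 0x0, P[3] = 0xE, P[4] = 0xA

Only C[4] changed, to 0xC. In CFB, a change in C_i flips the same bit in P_i and garbles P_{i+1}. Decrypting the received ciphertext:
P[1]: E(K, 0x7) = 0x8; 0x7 ⊕ 0x8 = 0xF.
P[2]: E(K, 0x7) = 0x8; 0x8 ⊕ 0x8 = 0x0.
P[3]: E(K, 0x8) = 0x7; 0x9 ⊕ 0x7 = 0xE.
P[4]: E(K, 0x9) = 0x6; 0xC ⊕ 0x6 = 0xA.
Blocks that differ from the original plaintext: P[4].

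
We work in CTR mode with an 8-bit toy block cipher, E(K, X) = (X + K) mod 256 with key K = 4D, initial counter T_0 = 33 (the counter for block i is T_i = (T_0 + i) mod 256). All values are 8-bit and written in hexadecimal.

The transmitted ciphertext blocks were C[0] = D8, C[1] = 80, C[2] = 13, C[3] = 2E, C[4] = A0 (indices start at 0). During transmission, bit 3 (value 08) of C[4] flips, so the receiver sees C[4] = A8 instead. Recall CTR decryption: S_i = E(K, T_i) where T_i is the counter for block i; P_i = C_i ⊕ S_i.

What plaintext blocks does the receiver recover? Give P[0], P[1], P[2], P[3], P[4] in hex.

Only C[4] changed, to A8. In CTR, a change in C_i flips the same bit in P_i only; the keystream is unaffected. Decrypting the received ciphertext:
P[0]: T = 33, S = E(K, T) = 80; D8 ⊕ 80 = 58.
P[1]: T = 34, S = E(K, T) = 81; 80 ⊕ 81 = 01.
P[2]: T = 35, S = E(K, T) = 82; 13 ⊕ 82 = 91.
P[3]: T = 36, S = E(K, T) = 83; 2E ⊕ 83 = AD.
P[4]: T = 37, S = E(K, T) = 84; A8 ⊕ 84 = 2C.
Blocks that differ from the original plaintext: P[4].

P[0] = 58, P[1] = 01, P[2] = 91, P[3] = AD, P[4] = 2C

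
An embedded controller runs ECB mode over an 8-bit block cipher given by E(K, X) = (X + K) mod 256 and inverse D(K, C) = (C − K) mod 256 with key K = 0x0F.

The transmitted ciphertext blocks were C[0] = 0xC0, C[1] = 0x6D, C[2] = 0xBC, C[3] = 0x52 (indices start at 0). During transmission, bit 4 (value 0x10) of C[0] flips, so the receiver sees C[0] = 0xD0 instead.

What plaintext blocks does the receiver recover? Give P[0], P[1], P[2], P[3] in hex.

ECB decryption: P_i = D(K, C_i).
Only C[0] changed, to 0xD0. In ECB, a change in C_i affects only P_i. Decrypting the received ciphertext:
P[0]: D(K, 0xD0) = 0xC1.
P[1]: D(K, 0x6D) = 0x5E.
P[2]: D(K, 0xBC) = 0xAD.
P[3]: D(K, 0x52) = 0x43.
Blocks that differ from the original plaintext: P[0].

P[0] = 0xC1, P[1] = 0x5E, P[2] = 0xAD, P[3] = 0x43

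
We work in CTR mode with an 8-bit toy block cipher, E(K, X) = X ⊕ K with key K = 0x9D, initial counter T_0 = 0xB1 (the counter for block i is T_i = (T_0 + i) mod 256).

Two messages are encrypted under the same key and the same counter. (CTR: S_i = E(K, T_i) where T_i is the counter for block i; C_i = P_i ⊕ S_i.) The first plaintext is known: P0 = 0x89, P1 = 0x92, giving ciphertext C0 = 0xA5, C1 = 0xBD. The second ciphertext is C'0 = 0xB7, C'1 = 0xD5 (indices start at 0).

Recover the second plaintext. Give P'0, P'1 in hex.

In CTR with a reused counter, both messages share the same keystream S_i, so C_i ⊕ C'_i = P_i ⊕ P'_i and thus P'_i = P_i ⊕ C_i ⊕ C'_i.
P'0: 0x89 ⊕ 0xA5 ⊕ 0xB7 = 0x9B.
P'1: 0x92 ⊕ 0xBD ⊕ 0xD5 = 0xFA.

P'0 = 0x9B, P'1 = 0xFA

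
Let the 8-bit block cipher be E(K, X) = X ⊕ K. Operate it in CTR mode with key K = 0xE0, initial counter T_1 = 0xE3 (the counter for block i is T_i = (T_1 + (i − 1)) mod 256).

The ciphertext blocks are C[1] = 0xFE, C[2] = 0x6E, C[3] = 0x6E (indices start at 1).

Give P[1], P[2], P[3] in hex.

P[1] = 0xFD, P[2] = 0x6A, P[3] = 0x6B

CTR decryption: S_i = E(K, T_i) where T_i is the counter for block i; P_i = C_i ⊕ S_i.
P[1]: T = 0xE3, S = E(K, T) = 0x03; 0xFE ⊕ 0x03 = 0xFD.
P[2]: T = 0xE4, S = E(K, T) = 0x04; 0x6E ⊕ 0x04 = 0x6A.
P[3]: T = 0xE5, S = E(K, T) = 0x05; 0x6E ⊕ 0x05 = 0x6B.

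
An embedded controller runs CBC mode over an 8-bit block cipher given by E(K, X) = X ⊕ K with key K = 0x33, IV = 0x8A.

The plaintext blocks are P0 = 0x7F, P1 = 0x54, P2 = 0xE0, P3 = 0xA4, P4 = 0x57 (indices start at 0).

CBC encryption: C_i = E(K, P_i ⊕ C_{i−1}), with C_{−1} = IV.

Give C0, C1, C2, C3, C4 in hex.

C0 = 0xC6, C1 = 0xA1, C2 = 0x72, C3 = 0xE5, C4 = 0x81

C0: P0 ⊕ 0x8A = 0xF5; E(K, 0xF5) = 0xC6.
C1: P1 ⊕ 0xC6 = 0x92; E(K, 0x92) = 0xA1.
C2: P2 ⊕ 0xA1 = 0x41; E(K, 0x41) = 0x72.
C3: P3 ⊕ 0x72 = 0xD6; E(K, 0xD6) = 0xE5.
C4: P4 ⊕ 0xE5 = 0xB2; E(K, 0xB2) = 0x81.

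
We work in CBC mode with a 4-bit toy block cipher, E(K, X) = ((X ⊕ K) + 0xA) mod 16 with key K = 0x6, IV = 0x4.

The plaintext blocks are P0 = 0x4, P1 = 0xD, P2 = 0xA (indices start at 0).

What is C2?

C2 = 0x3

CBC encryption: C_i = E(K, P_i ⊕ C_{i−1}), with C_{−1} = IV.
C0: P0 ⊕ 0x4 = 0x0; E(K, 0x0) = 0x0.
C1: P1 ⊕ 0x0 = 0xD; E(K, 0xD) = 0x5.
C2: P2 ⊕ 0x5 = 0xF; E(K, 0xF) = 0x3.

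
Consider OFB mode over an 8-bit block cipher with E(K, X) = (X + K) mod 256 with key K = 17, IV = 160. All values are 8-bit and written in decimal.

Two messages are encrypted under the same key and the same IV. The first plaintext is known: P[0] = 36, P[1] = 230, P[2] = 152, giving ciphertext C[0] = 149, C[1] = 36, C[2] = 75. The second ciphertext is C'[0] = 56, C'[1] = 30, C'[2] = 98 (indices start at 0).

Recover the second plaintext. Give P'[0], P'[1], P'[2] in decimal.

In OFB with a reused IV, both messages share the same keystream S_i, so C_i ⊕ C'_i = P_i ⊕ P'_i and thus P'_i = P_i ⊕ C_i ⊕ C'_i.
P'[0]: 36 ⊕ 149 ⊕ 56 = 137.
P'[1]: 230 ⊕ 36 ⊕ 30 = 220.
P'[2]: 152 ⊕ 75 ⊕ 98 = 177.

P'[0] = 137, P'[1] = 220, P'[2] = 177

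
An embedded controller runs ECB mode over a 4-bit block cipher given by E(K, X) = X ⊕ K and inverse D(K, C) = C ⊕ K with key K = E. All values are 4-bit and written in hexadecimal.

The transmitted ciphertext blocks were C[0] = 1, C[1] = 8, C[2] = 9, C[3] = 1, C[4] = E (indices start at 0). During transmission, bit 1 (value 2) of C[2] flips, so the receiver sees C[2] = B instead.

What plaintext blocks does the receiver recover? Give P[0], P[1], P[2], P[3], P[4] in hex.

ECB decryption: P_i = D(K, C_i).
Only C[2] changed, to B. In ECB, a change in C_i affects only P_i. Decrypting the received ciphertext:
P[0]: D(K, 1) = F.
P[1]: D(K, 8) = 6.
P[2]: D(K, B) = 5.
P[3]: D(K, 1) = F.
P[4]: D(K, E) = 0.
Blocks that differ from the original plaintext: P[2].

P[0] = F, P[1] = 6, P[2] = 5, P[3] = F, P[4] = 0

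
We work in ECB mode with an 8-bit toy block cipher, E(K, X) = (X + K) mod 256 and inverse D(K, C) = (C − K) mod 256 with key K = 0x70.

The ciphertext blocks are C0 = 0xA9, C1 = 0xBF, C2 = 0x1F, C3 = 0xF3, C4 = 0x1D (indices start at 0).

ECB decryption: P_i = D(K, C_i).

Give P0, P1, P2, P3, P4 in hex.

P0 = 0x39, P1 = 0x4F, P2 = 0xAF, P3 = 0x83, P4 = 0xAD

P0: D(K, 0xA9) = 0x39.
P1: D(K, 0xBF) = 0x4F.
P2: D(K, 0x1F) = 0xAF.
P3: D(K, 0xF3) = 0x83.
P4: D(K, 0x1D) = 0xAD.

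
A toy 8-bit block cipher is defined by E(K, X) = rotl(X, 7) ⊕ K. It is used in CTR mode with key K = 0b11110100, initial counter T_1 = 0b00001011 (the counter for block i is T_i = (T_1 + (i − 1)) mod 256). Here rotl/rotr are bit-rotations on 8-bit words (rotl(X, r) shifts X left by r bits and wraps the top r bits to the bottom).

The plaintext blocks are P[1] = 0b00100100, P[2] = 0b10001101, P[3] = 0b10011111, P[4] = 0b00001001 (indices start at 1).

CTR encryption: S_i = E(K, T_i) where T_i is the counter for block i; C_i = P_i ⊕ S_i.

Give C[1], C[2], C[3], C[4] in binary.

C[1]: T = 0b00001011, S = E(K, T) = 0b01110001; 0b00100100 ⊕ 0b01110001 = 0b01010101.
C[2]: T = 0b00001100, S = E(K, T) = 0b11110010; 0b10001101 ⊕ 0b11110010 = 0b01111111.
C[3]: T = 0b00001101, S = E(K, T) = 0b01110010; 0b10011111 ⊕ 0b01110010 = 0b11101101.
C[4]: T = 0b00001110, S = E(K, T) = 0b11110011; 0b00001001 ⊕ 0b11110011 = 0b11111010.

C[1] = 0b01010101, C[2] = 0b01111111, C[3] = 0b11101101, C[4] = 0b11111010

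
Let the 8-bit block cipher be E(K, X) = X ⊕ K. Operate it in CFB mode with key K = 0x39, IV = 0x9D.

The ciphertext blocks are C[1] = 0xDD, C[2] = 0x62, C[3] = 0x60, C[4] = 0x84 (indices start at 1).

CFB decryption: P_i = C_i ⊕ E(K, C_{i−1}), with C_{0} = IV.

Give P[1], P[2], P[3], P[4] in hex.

P[1]: E(K, 0x9D) = 0xA4; 0xDD ⊕ 0xA4 = 0x79.
P[2]: E(K, 0xDD) = 0xE4; 0x62 ⊕ 0xE4 = 0x86.
P[3]: E(K, 0x62) = 0x5B; 0x60 ⊕ 0x5B = 0x3B.
P[4]: E(K, 0x60) = 0x59; 0x84 ⊕ 0x59 = 0xDD.

P[1] = 0x79, P[2] = 0x86, P[3] = 0x3B, P[4] = 0xDD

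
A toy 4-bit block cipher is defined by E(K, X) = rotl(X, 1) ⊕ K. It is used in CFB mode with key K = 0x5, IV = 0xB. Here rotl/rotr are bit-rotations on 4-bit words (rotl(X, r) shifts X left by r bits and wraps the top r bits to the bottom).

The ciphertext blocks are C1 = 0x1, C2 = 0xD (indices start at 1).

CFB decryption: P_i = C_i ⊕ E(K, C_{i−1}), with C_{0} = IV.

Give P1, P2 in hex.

P1 = 0x3, P2 = 0xA

P1: E(K, 0xB) = 0x2; 0x1 ⊕ 0x2 = 0x3.
P2: E(K, 0x1) = 0x7; 0xD ⊕ 0x7 = 0xA.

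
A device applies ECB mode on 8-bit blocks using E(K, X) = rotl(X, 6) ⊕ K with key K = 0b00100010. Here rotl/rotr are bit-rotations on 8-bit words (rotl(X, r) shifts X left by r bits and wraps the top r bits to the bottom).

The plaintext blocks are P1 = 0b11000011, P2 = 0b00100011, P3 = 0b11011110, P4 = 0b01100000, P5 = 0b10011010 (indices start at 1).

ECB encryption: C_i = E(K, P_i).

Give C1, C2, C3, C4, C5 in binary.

C1: E(K, 0b11000011) = 0b11010010.
C2: E(K, 0b00100011) = 0b11101010.
C3: E(K, 0b11011110) = 0b10010101.
C4: E(K, 0b01100000) = 0b00111010.
C5: E(K, 0b10011010) = 0b10000100.

C1 = 0b11010010, C2 = 0b11101010, C3 = 0b10010101, C4 = 0b00111010, C5 = 0b10000100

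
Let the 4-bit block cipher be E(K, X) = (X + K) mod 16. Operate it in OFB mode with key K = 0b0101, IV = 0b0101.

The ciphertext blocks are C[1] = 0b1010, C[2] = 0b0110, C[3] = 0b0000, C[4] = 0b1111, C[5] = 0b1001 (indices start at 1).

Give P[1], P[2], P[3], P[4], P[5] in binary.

OFB decryption: S_i = E(K, S_{i−1}) with S_{0} = IV; P_i = C_i ⊕ S_i.
P[1]: S = E(K, 0b0101) = 0b1010; 0b1010 ⊕ 0b1010 = 0b0000.
P[2]: S = E(K, 0b1010) = 0b1111; 0b0110 ⊕ 0b1111 = 0b1001.
P[3]: S = E(K, 0b1111) = 0b0100; 0b0000 ⊕ 0b0100 = 0b0100.
P[4]: S = E(K, 0b0100) = 0b1001; 0b1111 ⊕ 0b1001 = 0b0110.
P[5]: S = E(K, 0b1001) = 0b1110; 0b1001 ⊕ 0b1110 = 0b0111.

P[1] = 0b0000, P[2] = 0b1001, P[3] = 0b0100, P[4] = 0b0110, P[5] = 0b0111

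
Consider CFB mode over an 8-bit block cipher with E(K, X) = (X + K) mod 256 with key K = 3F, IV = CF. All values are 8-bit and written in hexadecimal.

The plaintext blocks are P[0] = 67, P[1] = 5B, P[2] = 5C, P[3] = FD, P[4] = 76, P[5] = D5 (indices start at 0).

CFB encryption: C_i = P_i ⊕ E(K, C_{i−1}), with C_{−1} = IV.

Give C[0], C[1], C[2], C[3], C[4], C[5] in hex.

C[0] = 69, C[1] = F3, C[2] = 6E, C[3] = 50, C[4] = F9, C[5] = ED

C[0]: E(K, CF) = 0E; 67 ⊕ 0E = 69.
C[1]: E(K, 69) = A8; 5B ⊕ A8 = F3.
C[2]: E(K, F3) = 32; 5C ⊕ 32 = 6E.
C[3]: E(K, 6E) = AD; FD ⊕ AD = 50.
C[4]: E(K, 50) = 8F; 76 ⊕ 8F = F9.
C[5]: E(K, F9) = 38; D5 ⊕ 38 = ED.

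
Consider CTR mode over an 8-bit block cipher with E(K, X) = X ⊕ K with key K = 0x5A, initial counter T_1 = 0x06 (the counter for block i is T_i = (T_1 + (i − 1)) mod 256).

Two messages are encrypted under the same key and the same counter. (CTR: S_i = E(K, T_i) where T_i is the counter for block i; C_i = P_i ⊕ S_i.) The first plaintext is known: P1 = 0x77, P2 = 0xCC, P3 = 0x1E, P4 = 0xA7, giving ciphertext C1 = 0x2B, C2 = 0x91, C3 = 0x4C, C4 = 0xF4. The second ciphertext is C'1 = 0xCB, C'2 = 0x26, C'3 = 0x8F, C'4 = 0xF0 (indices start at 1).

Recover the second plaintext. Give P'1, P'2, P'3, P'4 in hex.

In CTR with a reused counter, both messages share the same keystream S_i, so C_i ⊕ C'_i = P_i ⊕ P'_i and thus P'_i = P_i ⊕ C_i ⊕ C'_i.
P'1: 0x77 ⊕ 0x2B ⊕ 0xCB = 0x97.
P'2: 0xCC ⊕ 0x91 ⊕ 0x26 = 0x7B.
P'3: 0x1E ⊕ 0x4C ⊕ 0x8F = 0xDD.
P'4: 0xA7 ⊕ 0xF4 ⊕ 0xF0 = 0xA3.

P'1 = 0x97, P'2 = 0x7B, P'3 = 0xDD, P'4 = 0xA3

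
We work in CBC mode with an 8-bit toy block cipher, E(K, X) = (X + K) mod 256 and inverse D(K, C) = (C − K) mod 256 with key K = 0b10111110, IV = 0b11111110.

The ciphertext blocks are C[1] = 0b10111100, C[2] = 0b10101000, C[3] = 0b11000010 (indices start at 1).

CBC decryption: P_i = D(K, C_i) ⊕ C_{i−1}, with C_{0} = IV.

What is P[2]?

P[2] = 0b01010110

P[2]: D(K, 0b10101000) = 0b11101010; 0b11101010 ⊕ 0b10111100 = 0b01010110.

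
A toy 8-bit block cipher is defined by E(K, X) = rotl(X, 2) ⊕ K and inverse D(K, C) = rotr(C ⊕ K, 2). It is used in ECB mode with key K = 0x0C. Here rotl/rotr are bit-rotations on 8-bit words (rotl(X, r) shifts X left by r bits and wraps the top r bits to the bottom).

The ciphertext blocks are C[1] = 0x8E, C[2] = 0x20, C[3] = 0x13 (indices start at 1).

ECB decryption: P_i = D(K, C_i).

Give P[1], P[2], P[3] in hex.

P[1]: D(K, 0x8E) = 0xA0.
P[2]: D(K, 0x20) = 0x0B.
P[3]: D(K, 0x13) = 0xC7.

P[1] = 0xA0, P[2] = 0x0B, P[3] = 0xC7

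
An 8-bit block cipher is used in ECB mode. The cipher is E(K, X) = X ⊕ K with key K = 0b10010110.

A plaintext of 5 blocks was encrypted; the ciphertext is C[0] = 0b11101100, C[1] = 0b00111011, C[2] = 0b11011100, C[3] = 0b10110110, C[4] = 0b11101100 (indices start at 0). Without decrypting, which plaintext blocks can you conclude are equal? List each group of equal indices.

P[0] = P[4]

ECB encrypts each block independently with the same key, so equal ciphertext blocks imply equal plaintext blocks.
C[0] = C[4] = 0b11101100, so P[0] = P[4].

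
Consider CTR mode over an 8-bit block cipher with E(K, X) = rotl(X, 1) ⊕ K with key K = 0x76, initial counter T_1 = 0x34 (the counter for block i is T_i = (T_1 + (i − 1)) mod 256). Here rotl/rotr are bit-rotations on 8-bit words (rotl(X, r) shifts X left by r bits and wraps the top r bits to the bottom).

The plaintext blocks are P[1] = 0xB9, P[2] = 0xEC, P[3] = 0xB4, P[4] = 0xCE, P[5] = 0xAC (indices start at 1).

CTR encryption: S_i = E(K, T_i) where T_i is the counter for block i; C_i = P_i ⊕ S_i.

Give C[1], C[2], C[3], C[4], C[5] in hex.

C[1] = 0xA7, C[2] = 0xF0, C[3] = 0xAE, C[4] = 0xD6, C[5] = 0xAA

C[1]: T = 0x34, S = E(K, T) = 0x1E; 0xB9 ⊕ 0x1E = 0xA7.
C[2]: T = 0x35, S = E(K, T) = 0x1C; 0xEC ⊕ 0x1C = 0xF0.
C[3]: T = 0x36, S = E(K, T) = 0x1A; 0xB4 ⊕ 0x1A = 0xAE.
C[4]: T = 0x37, S = E(K, T) = 0x18; 0xCE ⊕ 0x18 = 0xD6.
C[5]: T = 0x38, S = E(K, T) = 0x06; 0xAC ⊕ 0x06 = 0xAA.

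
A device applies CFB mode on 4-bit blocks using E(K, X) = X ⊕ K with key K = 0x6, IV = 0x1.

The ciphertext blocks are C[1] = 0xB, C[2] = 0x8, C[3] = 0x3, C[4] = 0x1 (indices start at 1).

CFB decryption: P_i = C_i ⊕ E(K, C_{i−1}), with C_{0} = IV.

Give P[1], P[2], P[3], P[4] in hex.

P[1]: E(K, 0x1) = 0x7; 0xB ⊕ 0x7 = 0xC.
P[2]: E(K, 0xB) = 0xD; 0x8 ⊕ 0xD = 0x5.
P[3]: E(K, 0x8) = 0xE; 0x3 ⊕ 0xE = 0xD.
P[4]: E(K, 0x3) = 0x5; 0x1 ⊕ 0x5 = 0x4.

P[1] = 0xC, P[2] = 0x5, P[3] = 0xD, P[4] = 0x4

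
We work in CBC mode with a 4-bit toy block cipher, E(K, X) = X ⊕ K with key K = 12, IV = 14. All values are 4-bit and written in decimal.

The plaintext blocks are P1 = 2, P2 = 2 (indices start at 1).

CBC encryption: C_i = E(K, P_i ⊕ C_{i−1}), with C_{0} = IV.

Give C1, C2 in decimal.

C1 = 0, C2 = 14

C1: P1 ⊕ 14 = 12; E(K, 12) = 0.
C2: P2 ⊕ 0 = 2; E(K, 2) = 14.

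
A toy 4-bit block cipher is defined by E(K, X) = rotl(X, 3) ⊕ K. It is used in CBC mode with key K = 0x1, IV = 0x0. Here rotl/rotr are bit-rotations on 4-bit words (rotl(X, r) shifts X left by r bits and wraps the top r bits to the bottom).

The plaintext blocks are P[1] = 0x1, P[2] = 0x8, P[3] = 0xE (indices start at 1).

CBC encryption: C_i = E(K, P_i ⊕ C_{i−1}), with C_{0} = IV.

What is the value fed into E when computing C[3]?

C[1]: P[1] ⊕ 0x0 = 0x1; E(K, 0x1) = 0x9.
C[2]: P[2] ⊕ 0x9 = 0x1; E(K, 0x1) = 0x9.
C[3]: P[3] ⊕ 0x9 = 0x7; E(K, 0x7) = 0xA.
So the input to E for block [3] is 0x7.

0x7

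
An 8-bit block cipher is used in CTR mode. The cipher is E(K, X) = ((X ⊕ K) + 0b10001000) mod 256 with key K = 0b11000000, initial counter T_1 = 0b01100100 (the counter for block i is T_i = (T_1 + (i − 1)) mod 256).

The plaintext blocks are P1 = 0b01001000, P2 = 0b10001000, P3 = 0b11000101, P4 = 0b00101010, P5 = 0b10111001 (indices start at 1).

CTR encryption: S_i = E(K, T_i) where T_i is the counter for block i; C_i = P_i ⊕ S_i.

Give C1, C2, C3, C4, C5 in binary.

C1 = 0b01100100, C2 = 0b10100101, C3 = 0b11101011, C4 = 0b00000101, C5 = 0b10001001

C1: T = 0b01100100, S = E(K, T) = 0b00101100; 0b01001000 ⊕ 0b00101100 = 0b01100100.
C2: T = 0b01100101, S = E(K, T) = 0b00101101; 0b10001000 ⊕ 0b00101101 = 0b10100101.
C3: T = 0b01100110, S = E(K, T) = 0b00101110; 0b11000101 ⊕ 0b00101110 = 0b11101011.
C4: T = 0b01100111, S = E(K, T) = 0b00101111; 0b00101010 ⊕ 0b00101111 = 0b00000101.
C5: T = 0b01101000, S = E(K, T) = 0b00110000; 0b10111001 ⊕ 0b00110000 = 0b10001001.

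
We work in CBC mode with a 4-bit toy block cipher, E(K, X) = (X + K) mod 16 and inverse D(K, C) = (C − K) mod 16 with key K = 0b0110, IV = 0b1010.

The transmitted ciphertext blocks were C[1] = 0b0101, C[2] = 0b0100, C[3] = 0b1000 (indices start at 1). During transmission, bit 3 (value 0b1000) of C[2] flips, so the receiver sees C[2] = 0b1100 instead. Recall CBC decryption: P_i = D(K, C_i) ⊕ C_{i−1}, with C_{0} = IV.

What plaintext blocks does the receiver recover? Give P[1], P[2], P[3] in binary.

P[1] = 0b0101, P[2] = 0b0011, P[3] = 0b1110

Only C[2] changed, to 0b1100. In CBC, a change in C_i garbles P_i and flips the same bit in P_{i+1}. Decrypting the received ciphertext:
P[1]: D(K, 0b0101) = 0b1111; 0b1111 ⊕ 0b1010 = 0b0101.
P[2]: D(K, 0b1100) = 0b0110; 0b0110 ⊕ 0b0101 = 0b0011.
P[3]: D(K, 0b1000) = 0b0010; 0b0010 ⊕ 0b1100 = 0b1110.
Blocks that differ from the original plaintext: P[2], P[3].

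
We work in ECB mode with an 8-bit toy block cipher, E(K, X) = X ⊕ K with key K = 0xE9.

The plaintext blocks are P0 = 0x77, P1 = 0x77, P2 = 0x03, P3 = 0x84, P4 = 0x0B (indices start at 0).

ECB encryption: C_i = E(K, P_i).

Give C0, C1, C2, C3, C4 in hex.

C0 = 0x9E, C1 = 0x9E, C2 = 0xEA, C3 = 0x6D, C4 = 0xE2

C0: E(K, 0x77) = 0x9E.
C1: E(K, 0x77) = 0x9E.
C2: E(K, 0x03) = 0xEA.
C3: E(K, 0x84) = 0x6D.
C4: E(K, 0x0B) = 0xE2.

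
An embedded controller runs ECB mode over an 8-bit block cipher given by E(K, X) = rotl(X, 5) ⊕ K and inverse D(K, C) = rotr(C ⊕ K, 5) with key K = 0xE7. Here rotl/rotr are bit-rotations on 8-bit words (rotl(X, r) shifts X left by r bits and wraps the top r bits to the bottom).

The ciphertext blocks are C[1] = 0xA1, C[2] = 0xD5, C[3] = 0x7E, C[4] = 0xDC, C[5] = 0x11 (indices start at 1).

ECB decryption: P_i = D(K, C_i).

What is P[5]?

P[5] = 0xB7

P[5]: D(K, 0x11) = 0xB7.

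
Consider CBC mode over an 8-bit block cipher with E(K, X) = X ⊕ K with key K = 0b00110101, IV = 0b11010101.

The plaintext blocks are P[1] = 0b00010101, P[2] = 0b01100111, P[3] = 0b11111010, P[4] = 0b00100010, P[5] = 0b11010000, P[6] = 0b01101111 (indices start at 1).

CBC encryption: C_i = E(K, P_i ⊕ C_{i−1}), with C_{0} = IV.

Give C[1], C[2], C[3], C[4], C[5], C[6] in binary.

C[1] = 0b11110101, C[2] = 0b10100111, C[3] = 0b01101000, C[4] = 0b01111111, C[5] = 0b10011010, C[6] = 0b11000000

C[1]: P[1] ⊕ 0b11010101 = 0b11000000; E(K, 0b11000000) = 0b11110101.
C[2]: P[2] ⊕ 0b11110101 = 0b10010010; E(K, 0b10010010) = 0b10100111.
C[3]: P[3] ⊕ 0b10100111 = 0b01011101; E(K, 0b01011101) = 0b01101000.
C[4]: P[4] ⊕ 0b01101000 = 0b01001010; E(K, 0b01001010) = 0b01111111.
C[5]: P[5] ⊕ 0b01111111 = 0b10101111; E(K, 0b10101111) = 0b10011010.
C[6]: P[6] ⊕ 0b10011010 = 0b11110101; E(K, 0b11110101) = 0b11000000.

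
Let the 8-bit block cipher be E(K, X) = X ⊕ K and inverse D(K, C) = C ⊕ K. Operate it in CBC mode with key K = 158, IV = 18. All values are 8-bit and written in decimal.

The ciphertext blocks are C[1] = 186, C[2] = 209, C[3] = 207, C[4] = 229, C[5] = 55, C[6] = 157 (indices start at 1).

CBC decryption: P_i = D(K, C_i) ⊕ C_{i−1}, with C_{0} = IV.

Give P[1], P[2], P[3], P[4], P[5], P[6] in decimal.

P[1] = 54, P[2] = 245, P[3] = 128, P[4] = 180, P[5] = 76, P[6] = 52

P[1]: D(K, 186) = 36; 36 ⊕ 18 = 54.
P[2]: D(K, 209) = 79; 79 ⊕ 186 = 245.
P[3]: D(K, 207) = 81; 81 ⊕ 209 = 128.
P[4]: D(K, 229) = 123; 123 ⊕ 207 = 180.
P[5]: D(K, 55) = 169; 169 ⊕ 229 = 76.
P[6]: D(K, 157) = 3; 3 ⊕ 55 = 52.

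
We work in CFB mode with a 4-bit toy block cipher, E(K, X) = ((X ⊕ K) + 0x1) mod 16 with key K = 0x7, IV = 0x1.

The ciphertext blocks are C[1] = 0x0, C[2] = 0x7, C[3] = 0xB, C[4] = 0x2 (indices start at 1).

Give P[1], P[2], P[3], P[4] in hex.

CFB decryption: P_i = C_i ⊕ E(K, C_{i−1}), with C_{0} = IV.
P[1]: E(K, 0x1) = 0x7; 0x0 ⊕ 0x7 = 0x7.
P[2]: E(K, 0x0) = 0x8; 0x7 ⊕ 0x8 = 0xF.
P[3]: E(K, 0x7) = 0x1; 0xB ⊕ 0x1 = 0xA.
P[4]: E(K, 0xB) = 0xD; 0x2 ⊕ 0xD = 0xF.

P[1] = 0x7, P[2] = 0xF, P[3] = 0xA, P[4] = 0xF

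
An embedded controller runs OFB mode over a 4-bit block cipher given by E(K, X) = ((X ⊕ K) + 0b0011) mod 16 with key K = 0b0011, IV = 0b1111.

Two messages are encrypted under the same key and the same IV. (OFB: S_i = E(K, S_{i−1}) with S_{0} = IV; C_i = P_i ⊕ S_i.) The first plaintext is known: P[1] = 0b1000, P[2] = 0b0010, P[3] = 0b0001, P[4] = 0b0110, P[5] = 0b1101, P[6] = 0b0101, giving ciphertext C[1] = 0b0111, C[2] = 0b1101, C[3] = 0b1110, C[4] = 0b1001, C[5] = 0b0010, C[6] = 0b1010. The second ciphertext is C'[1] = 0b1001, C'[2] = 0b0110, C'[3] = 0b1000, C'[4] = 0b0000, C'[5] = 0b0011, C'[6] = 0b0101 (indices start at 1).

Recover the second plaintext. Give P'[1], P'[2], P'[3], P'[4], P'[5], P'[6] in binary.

In OFB with a reused IV, both messages share the same keystream S_i, so C_i ⊕ C'_i = P_i ⊕ P'_i and thus P'_i = P_i ⊕ C_i ⊕ C'_i.
P'[1]: 0b1000 ⊕ 0b0111 ⊕ 0b1001 = 0b0110.
P'[2]: 0b0010 ⊕ 0b1101 ⊕ 0b0110 = 0b1001.
P'[3]: 0b0001 ⊕ 0b1110 ⊕ 0b1000 = 0b0111.
P'[4]: 0b0110 ⊕ 0b1001 ⊕ 0b0000 = 0b1111.
P'[5]: 0b1101 ⊕ 0b0010 ⊕ 0b0011 = 0b1100.
P'[6]: 0b0101 ⊕ 0b1010 ⊕ 0b0101 = 0b1010.

P'[1] = 0b0110, P'[2] = 0b1001, P'[3] = 0b0111, P'[4] = 0b1111, P'[5] = 0b1100, P'[6] = 0b1010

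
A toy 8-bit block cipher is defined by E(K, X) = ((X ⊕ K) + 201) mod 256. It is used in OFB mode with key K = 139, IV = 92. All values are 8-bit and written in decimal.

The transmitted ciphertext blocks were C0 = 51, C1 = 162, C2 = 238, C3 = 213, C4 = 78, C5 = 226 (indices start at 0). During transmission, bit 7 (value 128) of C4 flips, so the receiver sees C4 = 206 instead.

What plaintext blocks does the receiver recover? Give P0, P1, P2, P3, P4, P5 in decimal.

OFB decryption: S_i = E(K, S_{i−1}) with S_{−1} = IV; P_i = C_i ⊕ S_i.
Only C4 changed, to 206. In OFB, a change in C_i flips the same bit in P_i only; the keystream is unaffected. Decrypting the received ciphertext:
P0: S = E(K, 92) = 160; 51 ⊕ 160 = 147.
P1: S = E(K, 160) = 244; 162 ⊕ 244 = 86.
P2: S = E(K, 244) = 72; 238 ⊕ 72 = 166.
P3: S = E(K, 72) = 140; 213 ⊕ 140 = 89.
P4: S = E(K, 140) = 208; 206 ⊕ 208 = 30.
P5: S = E(K, 208) = 36; 226 ⊕ 36 = 198.
Blocks that differ from the original plaintext: P4.

P0 = 147, P1 = 86, P2 = 166, P3 = 89, P4 = 30, P5 = 198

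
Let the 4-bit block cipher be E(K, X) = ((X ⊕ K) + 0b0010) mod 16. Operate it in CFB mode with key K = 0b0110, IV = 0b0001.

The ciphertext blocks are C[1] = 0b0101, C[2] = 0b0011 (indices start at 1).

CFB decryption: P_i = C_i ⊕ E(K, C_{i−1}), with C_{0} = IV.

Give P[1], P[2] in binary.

P[1] = 0b1100, P[2] = 0b0110

P[1]: E(K, 0b0001) = 0b1001; 0b0101 ⊕ 0b1001 = 0b1100.
P[2]: E(K, 0b0101) = 0b0101; 0b0011 ⊕ 0b0101 = 0b0110.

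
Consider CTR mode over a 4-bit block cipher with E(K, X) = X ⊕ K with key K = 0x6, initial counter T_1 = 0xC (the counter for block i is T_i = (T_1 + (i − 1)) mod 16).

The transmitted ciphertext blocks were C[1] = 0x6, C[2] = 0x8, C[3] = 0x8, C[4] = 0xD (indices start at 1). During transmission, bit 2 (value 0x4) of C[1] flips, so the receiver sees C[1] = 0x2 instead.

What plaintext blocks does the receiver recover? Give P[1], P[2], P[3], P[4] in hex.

P[1] = 0x8, P[2] = 0x3, P[3] = 0x0, P[4] = 0x4

CTR decryption: S_i = E(K, T_i) where T_i is the counter for block i; P_i = C_i ⊕ S_i.
Only C[1] changed, to 0x2. In CTR, a change in C_i flips the same bit in P_i only; the keystream is unaffected. Decrypting the received ciphertext:
P[1]: T = 0xC, S = E(K, T) = 0xA; 0x2 ⊕ 0xA = 0x8.
P[2]: T = 0xD, S = E(K, T) = 0xB; 0x8 ⊕ 0xB = 0x3.
P[3]: T = 0xE, S = E(K, T) = 0x8; 0x8 ⊕ 0x8 = 0x0.
P[4]: T = 0xF, S = E(K, T) = 0x9; 0xD ⊕ 0x9 = 0x4.
Blocks that differ from the original plaintext: P[1].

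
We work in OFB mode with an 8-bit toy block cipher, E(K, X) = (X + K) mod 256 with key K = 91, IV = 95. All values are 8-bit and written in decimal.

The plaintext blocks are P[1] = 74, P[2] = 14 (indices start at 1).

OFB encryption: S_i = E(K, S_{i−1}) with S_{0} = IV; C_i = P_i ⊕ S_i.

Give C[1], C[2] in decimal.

C[1]: S = E(K, 95) = 186; 74 ⊕ 186 = 240.
C[2]: S = E(K, 186) = 21; 14 ⊕ 21 = 27.

C[1] = 240, C[2] = 27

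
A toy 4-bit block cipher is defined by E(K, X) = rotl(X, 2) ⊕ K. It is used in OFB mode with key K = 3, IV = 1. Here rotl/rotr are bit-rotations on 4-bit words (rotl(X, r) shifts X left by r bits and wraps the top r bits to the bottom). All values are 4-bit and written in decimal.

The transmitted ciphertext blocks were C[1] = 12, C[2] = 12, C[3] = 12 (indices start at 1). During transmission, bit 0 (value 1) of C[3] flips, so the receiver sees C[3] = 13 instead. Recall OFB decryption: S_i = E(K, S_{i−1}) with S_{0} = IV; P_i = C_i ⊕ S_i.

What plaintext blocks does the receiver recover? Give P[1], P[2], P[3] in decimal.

P[1] = 11, P[2] = 2, P[3] = 5

Only C[3] changed, to 13. In OFB, a change in C_i flips the same bit in P_i only; the keystream is unaffected. Decrypting the received ciphertext:
P[1]: S = E(K, 1) = 7; 12 ⊕ 7 = 11.
P[2]: S = E(K, 7) = 14; 12 ⊕ 14 = 2.
P[3]: S = E(K, 14) = 8; 13 ⊕ 8 = 5.
Blocks that differ from the original plaintext: P[3].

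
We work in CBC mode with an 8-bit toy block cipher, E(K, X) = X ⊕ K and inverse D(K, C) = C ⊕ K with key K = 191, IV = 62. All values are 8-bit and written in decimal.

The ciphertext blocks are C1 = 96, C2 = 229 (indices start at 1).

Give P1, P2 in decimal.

P1 = 225, P2 = 58

CBC decryption: P_i = D(K, C_i) ⊕ C_{i−1}, with C_{0} = IV.
P1: D(K, 96) = 223; 223 ⊕ 62 = 225.
P2: D(K, 229) = 90; 90 ⊕ 96 = 58.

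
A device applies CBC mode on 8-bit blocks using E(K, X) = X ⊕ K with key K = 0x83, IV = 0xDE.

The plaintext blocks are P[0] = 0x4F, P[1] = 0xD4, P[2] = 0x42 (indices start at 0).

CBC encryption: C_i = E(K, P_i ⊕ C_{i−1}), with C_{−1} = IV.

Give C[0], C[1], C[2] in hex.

C[0]: P[0] ⊕ 0xDE = 0x91; E(K, 0x91) = 0x12.
C[1]: P[1] ⊕ 0x12 = 0xC6; E(K, 0xC6) = 0x45.
C[2]: P[2] ⊕ 0x45 = 0x07; E(K, 0x07) = 0x84.

C[0] = 0x12, C[1] = 0x45, C[2] = 0x84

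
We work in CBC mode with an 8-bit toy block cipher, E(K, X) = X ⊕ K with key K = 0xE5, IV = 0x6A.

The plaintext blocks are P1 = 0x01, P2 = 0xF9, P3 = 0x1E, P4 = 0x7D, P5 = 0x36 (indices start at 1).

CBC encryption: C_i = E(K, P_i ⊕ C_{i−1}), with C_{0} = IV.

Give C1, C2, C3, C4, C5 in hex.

C1: P1 ⊕ 0x6A = 0x6B; E(K, 0x6B) = 0x8E.
C2: P2 ⊕ 0x8E = 0x77; E(K, 0x77) = 0x92.
C3: P3 ⊕ 0x92 = 0x8C; E(K, 0x8C) = 0x69.
C4: P4 ⊕ 0x69 = 0x14; E(K, 0x14) = 0xF1.
C5: P5 ⊕ 0xF1 = 0xC7; E(K, 0xC7) = 0x22.

C1 = 0x8E, C2 = 0x92, C3 = 0x69, C4 = 0xF1, C5 = 0x22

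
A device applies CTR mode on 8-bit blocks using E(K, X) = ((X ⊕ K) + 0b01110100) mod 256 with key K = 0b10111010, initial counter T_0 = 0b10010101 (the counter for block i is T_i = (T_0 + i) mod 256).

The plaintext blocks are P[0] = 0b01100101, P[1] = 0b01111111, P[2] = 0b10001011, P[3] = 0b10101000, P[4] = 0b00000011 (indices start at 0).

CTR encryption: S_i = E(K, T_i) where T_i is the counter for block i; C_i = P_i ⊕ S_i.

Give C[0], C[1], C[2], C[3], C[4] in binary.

C[0]: T = 0b10010101, S = E(K, T) = 0b10100011; 0b01100101 ⊕ 0b10100011 = 0b11000110.
C[1]: T = 0b10010110, S = E(K, T) = 0b10100000; 0b01111111 ⊕ 0b10100000 = 0b11011111.
C[2]: T = 0b10010111, S = E(K, T) = 0b10100001; 0b10001011 ⊕ 0b10100001 = 0b00101010.
C[3]: T = 0b10011000, S = E(K, T) = 0b10010110; 0b10101000 ⊕ 0b10010110 = 0b00111110.
C[4]: T = 0b10011001, S = E(K, T) = 0b10010111; 0b00000011 ⊕ 0b10010111 = 0b10010100.

C[0] = 0b11000110, C[1] = 0b11011111, C[2] = 0b00101010, C[3] = 0b00111110, C[4] = 0b10010100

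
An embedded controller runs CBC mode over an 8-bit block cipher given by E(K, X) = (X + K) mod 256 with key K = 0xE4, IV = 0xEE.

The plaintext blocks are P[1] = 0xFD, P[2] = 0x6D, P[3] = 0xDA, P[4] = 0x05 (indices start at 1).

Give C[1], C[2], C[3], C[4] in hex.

CBC encryption: C_i = E(K, P_i ⊕ C_{i−1}), with C_{0} = IV.
C[1]: P[1] ⊕ 0xEE = 0x13; E(K, 0x13) = 0xF7.
C[2]: P[2] ⊕ 0xF7 = 0x9A; E(K, 0x9A) = 0x7E.
C[3]: P[3] ⊕ 0x7E = 0xA4; E(K, 0xA4) = 0x88.
C[4]: P[4] ⊕ 0x88 = 0x8D; E(K, 0x8D) = 0x71.

C[1] = 0xF7, C[2] = 0x7E, C[3] = 0x88, C[4] = 0x71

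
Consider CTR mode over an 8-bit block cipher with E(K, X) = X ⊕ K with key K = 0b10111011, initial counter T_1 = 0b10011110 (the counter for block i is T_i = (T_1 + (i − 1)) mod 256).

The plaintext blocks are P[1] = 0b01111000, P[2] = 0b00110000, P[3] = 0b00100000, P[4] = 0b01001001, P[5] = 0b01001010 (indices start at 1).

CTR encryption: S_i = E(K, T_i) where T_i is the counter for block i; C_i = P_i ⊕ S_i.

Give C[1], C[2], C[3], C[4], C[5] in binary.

C[1] = 0b01011101, C[2] = 0b00010100, C[3] = 0b00111011, C[4] = 0b01010011, C[5] = 0b01010011

C[1]: T = 0b10011110, S = E(K, T) = 0b00100101; 0b01111000 ⊕ 0b00100101 = 0b01011101.
C[2]: T = 0b10011111, S = E(K, T) = 0b00100100; 0b00110000 ⊕ 0b00100100 = 0b00010100.
C[3]: T = 0b10100000, S = E(K, T) = 0b00011011; 0b00100000 ⊕ 0b00011011 = 0b00111011.
C[4]: T = 0b10100001, S = E(K, T) = 0b00011010; 0b01001001 ⊕ 0b00011010 = 0b01010011.
C[5]: T = 0b10100010, S = E(K, T) = 0b00011001; 0b01001010 ⊕ 0b00011001 = 0b01010011.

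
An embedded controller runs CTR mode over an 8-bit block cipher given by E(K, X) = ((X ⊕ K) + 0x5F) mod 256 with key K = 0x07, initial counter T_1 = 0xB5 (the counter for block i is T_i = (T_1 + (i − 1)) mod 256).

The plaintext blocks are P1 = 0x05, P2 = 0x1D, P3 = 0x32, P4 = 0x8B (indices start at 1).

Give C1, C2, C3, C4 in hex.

CTR encryption: S_i = E(K, T_i) where T_i is the counter for block i; C_i = P_i ⊕ S_i.
C1: T = 0xB5, S = E(K, T) = 0x11; 0x05 ⊕ 0x11 = 0x14.
C2: T = 0xB6, S = E(K, T) = 0x10; 0x1D ⊕ 0x10 = 0x0D.
C3: T = 0xB7, S = E(K, T) = 0x0F; 0x32 ⊕ 0x0F = 0x3D.
C4: T = 0xB8, S = E(K, T) = 0x1E; 0x8B ⊕ 0x1E = 0x95.

C1 = 0x14, C2 = 0x0D, C3 = 0x3D, C4 = 0x95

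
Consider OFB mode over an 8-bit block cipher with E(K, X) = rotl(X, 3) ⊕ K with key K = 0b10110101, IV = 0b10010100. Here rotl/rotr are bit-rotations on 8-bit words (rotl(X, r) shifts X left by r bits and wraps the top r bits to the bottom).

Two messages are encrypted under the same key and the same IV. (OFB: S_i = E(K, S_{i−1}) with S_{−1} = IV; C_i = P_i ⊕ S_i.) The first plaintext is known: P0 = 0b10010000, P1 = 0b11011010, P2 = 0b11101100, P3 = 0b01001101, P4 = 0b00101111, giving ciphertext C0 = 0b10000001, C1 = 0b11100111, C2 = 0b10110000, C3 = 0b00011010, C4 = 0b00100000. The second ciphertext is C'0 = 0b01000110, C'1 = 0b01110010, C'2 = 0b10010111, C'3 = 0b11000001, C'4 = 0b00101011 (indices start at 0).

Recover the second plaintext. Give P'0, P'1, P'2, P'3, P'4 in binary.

P'0 = 0b01010111, P'1 = 0b01001111, P'2 = 0b11001011, P'3 = 0b10010110, P'4 = 0b00100100

In OFB with a reused IV, both messages share the same keystream S_i, so C_i ⊕ C'_i = P_i ⊕ P'_i and thus P'_i = P_i ⊕ C_i ⊕ C'_i.
P'0: 0b10010000 ⊕ 0b10000001 ⊕ 0b01000110 = 0b01010111.
P'1: 0b11011010 ⊕ 0b11100111 ⊕ 0b01110010 = 0b01001111.
P'2: 0b11101100 ⊕ 0b10110000 ⊕ 0b10010111 = 0b11001011.
P'3: 0b01001101 ⊕ 0b00011010 ⊕ 0b11000001 = 0b10010110.
P'4: 0b00101111 ⊕ 0b00100000 ⊕ 0b00101011 = 0b00100100.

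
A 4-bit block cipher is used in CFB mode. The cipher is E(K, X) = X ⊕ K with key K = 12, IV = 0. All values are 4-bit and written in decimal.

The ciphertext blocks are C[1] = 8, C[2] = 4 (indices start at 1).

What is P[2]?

P[2] = 0

CFB decryption: P_i = C_i ⊕ E(K, C_{i−1}), with C_{0} = IV.
P[2]: E(K, 8) = 4; 4 ⊕ 4 = 0.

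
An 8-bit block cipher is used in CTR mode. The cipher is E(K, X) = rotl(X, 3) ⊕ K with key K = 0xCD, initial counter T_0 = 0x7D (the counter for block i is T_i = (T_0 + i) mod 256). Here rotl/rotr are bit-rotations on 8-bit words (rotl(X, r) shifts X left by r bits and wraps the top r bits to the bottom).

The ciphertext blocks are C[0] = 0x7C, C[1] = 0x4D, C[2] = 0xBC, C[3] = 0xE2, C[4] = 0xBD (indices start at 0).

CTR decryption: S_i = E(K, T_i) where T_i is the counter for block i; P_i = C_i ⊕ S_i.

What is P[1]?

P[1]: T = 0x7E, S = E(K, T) = 0x3E; 0x4D ⊕ 0x3E = 0x73.

P[1] = 0x73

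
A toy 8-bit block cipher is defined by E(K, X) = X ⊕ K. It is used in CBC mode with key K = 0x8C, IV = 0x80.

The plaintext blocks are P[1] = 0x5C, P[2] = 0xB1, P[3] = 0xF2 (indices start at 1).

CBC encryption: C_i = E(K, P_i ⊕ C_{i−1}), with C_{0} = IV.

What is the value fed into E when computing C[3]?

0x9F

C[1]: P[1] ⊕ 0x80 = 0xDC; E(K, 0xDC) = 0x50.
C[2]: P[2] ⊕ 0x50 = 0xE1; E(K, 0xE1) = 0x6D.
C[3]: P[3] ⊕ 0x6D = 0x9F; E(K, 0x9F) = 0x13.
So the input to E for block [3] is 0x9F.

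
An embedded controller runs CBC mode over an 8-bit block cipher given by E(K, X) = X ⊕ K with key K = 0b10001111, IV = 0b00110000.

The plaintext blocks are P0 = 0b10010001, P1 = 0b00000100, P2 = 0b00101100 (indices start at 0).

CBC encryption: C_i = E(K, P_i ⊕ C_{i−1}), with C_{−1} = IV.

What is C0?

C0: P0 ⊕ 0b00110000 = 0b10100001; E(K, 0b10100001) = 0b00101110.

C0 = 0b00101110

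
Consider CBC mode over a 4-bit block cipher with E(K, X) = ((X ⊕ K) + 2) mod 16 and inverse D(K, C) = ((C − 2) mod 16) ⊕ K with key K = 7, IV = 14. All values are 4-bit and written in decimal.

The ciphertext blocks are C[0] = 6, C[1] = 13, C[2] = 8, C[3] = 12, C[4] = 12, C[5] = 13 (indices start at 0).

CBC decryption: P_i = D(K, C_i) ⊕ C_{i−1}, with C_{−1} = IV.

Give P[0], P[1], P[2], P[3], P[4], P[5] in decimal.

P[0] = 13, P[1] = 10, P[2] = 12, P[3] = 5, P[4] = 1, P[5] = 0

P[0]: D(K, 6) = 3; 3 ⊕ 14 = 13.
P[1]: D(K, 13) = 12; 12 ⊕ 6 = 10.
P[2]: D(K, 8) = 1; 1 ⊕ 13 = 12.
P[3]: D(K, 12) = 13; 13 ⊕ 8 = 5.
P[4]: D(K, 12) = 13; 13 ⊕ 12 = 1.
P[5]: D(K, 13) = 12; 12 ⊕ 12 = 0.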